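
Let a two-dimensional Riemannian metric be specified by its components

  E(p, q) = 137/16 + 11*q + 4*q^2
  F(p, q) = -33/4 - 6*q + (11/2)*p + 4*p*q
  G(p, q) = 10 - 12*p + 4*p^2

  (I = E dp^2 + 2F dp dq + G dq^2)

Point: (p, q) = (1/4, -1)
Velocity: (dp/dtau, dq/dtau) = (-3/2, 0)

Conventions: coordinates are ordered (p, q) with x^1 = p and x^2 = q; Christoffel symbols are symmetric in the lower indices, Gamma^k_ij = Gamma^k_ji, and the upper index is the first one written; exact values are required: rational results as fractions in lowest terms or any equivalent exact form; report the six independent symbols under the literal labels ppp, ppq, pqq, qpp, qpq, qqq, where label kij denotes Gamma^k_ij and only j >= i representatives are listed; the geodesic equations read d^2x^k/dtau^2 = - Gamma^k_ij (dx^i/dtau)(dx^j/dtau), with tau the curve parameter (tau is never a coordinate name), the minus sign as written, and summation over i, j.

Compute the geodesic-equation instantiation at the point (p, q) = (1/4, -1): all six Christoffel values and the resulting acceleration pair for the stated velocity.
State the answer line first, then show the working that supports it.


Answer: Gamma_ppp = 0, Gamma_ppq = 24/125, Gamma_pqq = 0, Gamma_qpp = 0, Gamma_qpq = -16/25, Gamma_qqq = 0; accelerations (d^2p/dtau^2, d^2q/dtau^2) = (0, 0)

E = 25/16, F = -15/8, G = 29/4 at the point
E_p = 0, E_q = 3, F_p = 3/2, F_q = -5, G_p = -10, G_q = 0
EG - F^2 = 125/16;  g^inv = (16/125) * [[29/4, 15/8], [15/8, 25/16]]
first-kind symbols [ij,l] = (1/2)(d_i g_jl + d_j g_il - d_l g_ij): [pp,p] = E_p/2 = 0, [pp,q] = F_p - E_q/2 = 0, [pq,p] = E_q/2 = 3/2, [pq,q] = G_p/2 = -5, [qq,p] = F_q - G_p/2 = 0, [qq,q] = G_q/2 = 0
Gamma^p_ij = (G*[ij,p] - F*[ij,q])/(EG - F^2), Gamma^q_ij = (E*[ij,q] - F*[ij,p])/(EG - F^2)
Gamma_ppp = 0, Gamma_ppq = 24/125, Gamma_pqq = 0, Gamma_qpp = 0, Gamma_qpq = -16/25, Gamma_qqq = 0
d^2p/dtau^2 = -(Gamma_ppp*(-3/2)^2 + 2*Gamma_ppq*(-3/2)*(0) + Gamma_pqq*(0)^2) = 0
d^2q/dtau^2 = -(Gamma_qpp*(-3/2)^2 + 2*Gamma_qpq*(-3/2)*(0) + Gamma_qqq*(0)^2) = 0


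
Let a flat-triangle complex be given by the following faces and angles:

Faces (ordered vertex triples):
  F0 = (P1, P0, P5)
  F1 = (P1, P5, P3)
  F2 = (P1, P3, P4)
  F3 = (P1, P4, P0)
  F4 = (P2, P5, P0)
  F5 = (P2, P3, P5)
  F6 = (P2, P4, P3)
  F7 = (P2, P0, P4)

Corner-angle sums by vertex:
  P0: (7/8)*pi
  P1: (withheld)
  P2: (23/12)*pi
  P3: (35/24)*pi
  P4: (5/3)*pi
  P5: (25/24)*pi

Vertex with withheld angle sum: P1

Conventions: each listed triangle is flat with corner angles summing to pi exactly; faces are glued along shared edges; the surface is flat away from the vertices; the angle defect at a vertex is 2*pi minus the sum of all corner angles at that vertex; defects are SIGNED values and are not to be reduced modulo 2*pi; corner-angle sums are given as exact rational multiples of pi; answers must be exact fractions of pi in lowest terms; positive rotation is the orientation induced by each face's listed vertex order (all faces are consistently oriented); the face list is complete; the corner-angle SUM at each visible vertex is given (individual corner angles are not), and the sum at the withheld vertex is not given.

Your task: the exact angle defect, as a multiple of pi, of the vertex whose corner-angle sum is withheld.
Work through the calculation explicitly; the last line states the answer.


V = 6, E = 12, F = 8; chi = V - E + F = 2
Gauss-Bonnet: total defect = 2*pi*chi = 4*pi; visible defects sum to (73/24)*pi

Answer: defect(P1) = (23/24)*pi


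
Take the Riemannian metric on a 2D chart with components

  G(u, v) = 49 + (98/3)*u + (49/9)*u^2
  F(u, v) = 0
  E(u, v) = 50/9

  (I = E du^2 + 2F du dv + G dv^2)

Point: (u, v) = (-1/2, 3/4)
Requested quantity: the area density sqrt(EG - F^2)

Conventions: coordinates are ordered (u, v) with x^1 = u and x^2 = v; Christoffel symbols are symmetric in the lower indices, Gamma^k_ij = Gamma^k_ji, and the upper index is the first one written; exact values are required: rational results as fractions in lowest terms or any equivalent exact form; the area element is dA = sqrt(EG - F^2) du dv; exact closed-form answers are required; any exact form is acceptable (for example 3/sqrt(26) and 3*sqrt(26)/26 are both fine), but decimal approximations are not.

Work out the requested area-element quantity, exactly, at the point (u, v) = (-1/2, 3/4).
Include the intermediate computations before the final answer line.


E = 50/9, F = 0, G = 1225/36; EG - F^2 = 30625/162

Answer: sqrt(EG - F^2) = 175*sqrt(2)/18


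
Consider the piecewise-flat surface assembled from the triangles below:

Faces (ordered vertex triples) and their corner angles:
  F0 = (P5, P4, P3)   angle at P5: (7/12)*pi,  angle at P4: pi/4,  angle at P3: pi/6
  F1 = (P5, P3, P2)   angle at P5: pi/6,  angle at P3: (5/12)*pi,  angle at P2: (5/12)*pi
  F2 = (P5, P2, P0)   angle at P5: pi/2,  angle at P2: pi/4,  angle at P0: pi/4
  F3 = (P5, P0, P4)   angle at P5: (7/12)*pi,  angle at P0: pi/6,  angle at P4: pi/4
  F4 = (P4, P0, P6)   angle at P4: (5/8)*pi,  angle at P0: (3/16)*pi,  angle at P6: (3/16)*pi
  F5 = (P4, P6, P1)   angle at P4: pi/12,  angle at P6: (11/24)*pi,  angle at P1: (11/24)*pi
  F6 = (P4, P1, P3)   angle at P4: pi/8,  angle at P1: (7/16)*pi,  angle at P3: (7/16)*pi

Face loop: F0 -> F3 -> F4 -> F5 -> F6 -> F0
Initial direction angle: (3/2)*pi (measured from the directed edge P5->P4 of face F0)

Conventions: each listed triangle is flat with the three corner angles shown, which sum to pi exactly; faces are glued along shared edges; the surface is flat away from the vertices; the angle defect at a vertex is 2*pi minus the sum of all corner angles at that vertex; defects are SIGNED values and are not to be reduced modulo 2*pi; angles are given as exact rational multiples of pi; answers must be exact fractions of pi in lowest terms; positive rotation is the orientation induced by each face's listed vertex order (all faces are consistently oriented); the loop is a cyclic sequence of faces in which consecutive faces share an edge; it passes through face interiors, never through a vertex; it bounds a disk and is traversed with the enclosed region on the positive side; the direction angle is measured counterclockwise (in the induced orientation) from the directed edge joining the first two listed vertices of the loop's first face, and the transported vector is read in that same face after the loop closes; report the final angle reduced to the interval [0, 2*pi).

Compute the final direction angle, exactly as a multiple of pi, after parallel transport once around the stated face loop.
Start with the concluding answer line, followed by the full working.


Answer: final direction angle = pi/6

enclosed vertex P4: corner angles sum to (4/3)*pi, defect = 2*pi - (4/3)*pi = (2/3)*pi
holonomy = initial angle + sum of enclosed defects (mod 2*pi), positive in the induced orientation
final angle = (3/2)*pi + (2/3)*pi = pi/6 (mod 2*pi)


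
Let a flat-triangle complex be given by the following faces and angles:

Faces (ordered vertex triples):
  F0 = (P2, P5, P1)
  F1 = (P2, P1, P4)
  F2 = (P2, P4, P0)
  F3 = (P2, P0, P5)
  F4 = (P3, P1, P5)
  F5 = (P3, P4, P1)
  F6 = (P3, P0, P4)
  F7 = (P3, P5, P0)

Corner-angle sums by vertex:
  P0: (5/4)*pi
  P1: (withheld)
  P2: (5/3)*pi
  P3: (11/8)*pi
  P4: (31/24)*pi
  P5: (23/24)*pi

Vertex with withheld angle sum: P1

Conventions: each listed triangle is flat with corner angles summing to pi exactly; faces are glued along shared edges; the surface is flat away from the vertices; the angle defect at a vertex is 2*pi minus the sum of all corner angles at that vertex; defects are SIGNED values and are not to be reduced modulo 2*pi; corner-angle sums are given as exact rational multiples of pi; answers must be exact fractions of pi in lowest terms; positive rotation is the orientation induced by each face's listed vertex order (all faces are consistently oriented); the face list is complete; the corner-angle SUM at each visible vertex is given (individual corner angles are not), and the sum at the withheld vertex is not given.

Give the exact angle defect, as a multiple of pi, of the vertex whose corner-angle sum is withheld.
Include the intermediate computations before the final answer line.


V = 6, E = 12, F = 8; chi = V - E + F = 2
Gauss-Bonnet: total defect = 2*pi*chi = 4*pi; visible defects sum to (83/24)*pi

Answer: defect(P1) = (13/24)*pi


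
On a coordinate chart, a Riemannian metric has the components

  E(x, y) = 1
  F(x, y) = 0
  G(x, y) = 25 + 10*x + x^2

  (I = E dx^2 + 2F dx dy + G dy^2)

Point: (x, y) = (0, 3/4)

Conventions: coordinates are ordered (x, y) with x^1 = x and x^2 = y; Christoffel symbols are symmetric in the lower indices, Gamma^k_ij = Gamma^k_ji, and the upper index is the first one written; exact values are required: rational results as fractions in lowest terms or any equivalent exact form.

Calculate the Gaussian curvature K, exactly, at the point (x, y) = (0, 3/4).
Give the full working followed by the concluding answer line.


E = 1, F = 0, G = 25, EG - F^2 = 25 at the point
E_x = 0, E_y = 0, F_x = 0, F_y = 0, G_x = 10, G_y = 0
E_yy = 0, F_xy = 0, G_xx = 2
The intrinsic route: Brioschi's K = (det M1 - det M2)/(EG - F^2)^2.
M1 = [[-E_yy/2 + F_xy - G_xx/2, E_x/2, F_x - E_y/2], [F_y - G_x/2, E, F], [G_y/2, F, G]] = [[-1, 0, 0], [-5, 1, 0], [0, 0, 25]]; det M1 = -25
M2 = [[0, E_y/2, G_x/2], [E_y/2, E, F], [G_x/2, F, G]] = [[0, 0, 5], [0, 1, 0], [5, 0, 25]]; det M2 = -25
det M1 - det M2 = 0; K = 0 / (25)^2 = 0

Answer: K = 0


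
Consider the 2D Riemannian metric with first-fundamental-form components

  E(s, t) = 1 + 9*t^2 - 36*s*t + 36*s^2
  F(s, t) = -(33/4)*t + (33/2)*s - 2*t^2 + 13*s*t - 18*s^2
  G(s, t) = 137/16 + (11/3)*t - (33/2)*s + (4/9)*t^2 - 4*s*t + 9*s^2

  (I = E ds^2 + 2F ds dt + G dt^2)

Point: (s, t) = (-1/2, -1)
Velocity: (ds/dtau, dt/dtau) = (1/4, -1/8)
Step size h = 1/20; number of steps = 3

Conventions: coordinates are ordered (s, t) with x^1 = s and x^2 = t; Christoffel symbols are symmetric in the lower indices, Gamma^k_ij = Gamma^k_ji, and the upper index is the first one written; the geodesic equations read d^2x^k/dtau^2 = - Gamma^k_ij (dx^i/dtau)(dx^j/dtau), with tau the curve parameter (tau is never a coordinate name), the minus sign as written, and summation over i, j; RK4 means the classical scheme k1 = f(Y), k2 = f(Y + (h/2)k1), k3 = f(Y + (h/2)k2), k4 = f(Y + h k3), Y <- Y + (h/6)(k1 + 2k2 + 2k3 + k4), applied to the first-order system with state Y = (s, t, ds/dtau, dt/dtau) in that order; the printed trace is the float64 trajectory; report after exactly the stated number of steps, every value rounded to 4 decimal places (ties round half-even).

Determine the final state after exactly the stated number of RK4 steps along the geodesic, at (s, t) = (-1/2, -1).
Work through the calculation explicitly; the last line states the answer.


f(Y) = (ds/dtau, dt/dtau, -Gamma^s_ij Y'^i Y'^j, -Gamma^t_ij Y'^i Y'^j) with the Gammas evaluated at the stage position; h = 0.050000; intermediate values shown to 6 dp
step 0: s = -0.5000, t = -1.0000, ds/dtau = 0.2500, dt/dtau = -0.1250
step 1:
  k1: at (s, t) = (-0.500000, -1.000000), (ds/dtau, dt/dtau) = (0.250000, -0.125000); Gamma_sss = 0.000000, Gamma_sst = 0.000000, Gamma_stt = 0.000000, Gamma_tss = 1.553437, Gamma_tst = -0.776719, Gamma_ttt = 0.172604; k1 = (0.250000, -0.125000, 0.000000, -0.148332)
  k2: at (s, t) = (-0.493750, -1.003125), (ds/dtau, dt/dtau) = (0.250000, -0.128708); Gamma_sss = 0.020539, Gamma_sst = -0.010269, Gamma_stt = 0.002282, Gamma_tss = 1.560948, Gamma_tst = -0.780474, Gamma_ttt = 0.173439; k2 = (0.250000, -0.128708, -0.001982, -0.150659)
  k3: at (s, t) = (-0.493750, -1.003218), (ds/dtau, dt/dtau) = (0.249950, -0.128766); Gamma_sss = 0.020661, Gamma_sst = -0.010331, Gamma_stt = 0.002296, Gamma_tss = 1.560968, Gamma_tst = -0.780484, Gamma_ttt = 0.173441; k3 = (0.249950, -0.128766, -0.001994, -0.150638)
  k4: at (s, t) = (-0.487502, -1.006438), (ds/dtau, dt/dtau) = (0.249900, -0.132532); Gamma_sss = 0.041752, Gamma_sst = -0.020876, Gamma_stt = 0.004639, Gamma_tss = 1.568045, Gamma_tst = -0.784022, Gamma_ttt = 0.174227; k4 = (0.249900, -0.132532, -0.004072, -0.152918)
  Y <- Y + (h/6)(k1 + 2k2 + 2k3 + k4): s = -0.4875, t = -1.0064, ds/dtau = 0.2499, dt/dtau = -0.1325
step 2:
  k1: at (s, t) = (-0.487502, -1.006437), (ds/dtau, dt/dtau) = (0.249900, -0.132532); Gamma_sss = 0.041753, Gamma_sst = -0.020876, Gamma_stt = 0.004639, Gamma_tss = 1.568045, Gamma_tst = -0.784023, Gamma_ttt = 0.174227; k1 = (0.249900, -0.132532, -0.004072, -0.152918)
  k2: at (s, t) = (-0.481254, -1.009751), (ds/dtau, dt/dtau) = (0.249798, -0.136355); Gamma_sss = 0.063390, Gamma_sst = -0.031695, Gamma_stt = 0.007043, Gamma_tss = 1.574661, Gamma_tst = -0.787331, Gamma_ttt = 0.174962; k2 = (0.249798, -0.136355, -0.006246, -0.155145)
  k3: at (s, t) = (-0.481257, -1.009846), (ds/dtau, dt/dtau) = (0.249744, -0.136411); Gamma_sss = 0.063513, Gamma_sst = -0.031757, Gamma_stt = 0.007057, Gamma_tss = 1.574673, Gamma_tst = -0.787337, Gamma_ttt = 0.174964; k3 = (0.249744, -0.136411, -0.006257, -0.155117)
  k4: at (s, t) = (-0.475014, -1.013258), (ds/dtau, dt/dtau) = (0.249587, -0.140288); Gamma_sss = 0.085684, Gamma_sst = -0.042842, Gamma_stt = 0.009520, Gamma_tss = 1.580789, Gamma_tst = -0.790395, Gamma_ttt = 0.175643; k4 = (0.249587, -0.140288, -0.008525, -0.157280)
  Y <- Y + (h/6)(k1 + 2k2 + 2k3 + k4): s = -0.4750, t = -1.0133, ds/dtau = 0.2496, dt/dtau = -0.1403
step 3:
  k1: at (s, t) = (-0.475014, -1.013257), (ds/dtau, dt/dtau) = (0.249586, -0.140288); Gamma_sss = 0.085685, Gamma_sst = -0.042843, Gamma_stt = 0.009521, Gamma_tss = 1.580790, Gamma_tst = -0.790395, Gamma_ttt = 0.175643; k1 = (0.249586, -0.140288, -0.008525, -0.157279)
  k2: at (s, t) = (-0.468774, -1.016764), (ds/dtau, dt/dtau) = (0.249373, -0.144220); Gamma_sss = 0.108381, Gamma_sst = -0.054191, Gamma_stt = 0.012042, Gamma_tss = 1.586380, Gamma_tst = -0.793190, Gamma_ttt = 0.176264; k2 = (0.249373, -0.144220, -0.010888, -0.159372)
  k3: at (s, t) = (-0.468779, -1.016862), (ds/dtau, dt/dtau) = (0.249314, -0.144272); Gamma_sss = 0.108503, Gamma_sst = -0.054251, Gamma_stt = 0.012056, Gamma_tss = 1.586383, Gamma_tst = -0.793192, Gamma_ttt = 0.176265; k3 = (0.249314, -0.144272, -0.010898, -0.159336)
  k4: at (s, t) = (-0.462548, -1.020471), (ds/dtau, dt/dtau) = (0.249042, -0.148255); Gamma_sss = 0.131703, Gamma_sst = -0.065851, Gamma_stt = 0.014634, Gamma_tss = 1.591407, Gamma_tst = -0.795703, Gamma_ttt = 0.176823; k4 = (0.249042, -0.148255, -0.013353, -0.161346)
  Y <- Y + (h/6)(k1 + 2k2 + 2k3 + k4): s = -0.4625, t = -1.0205, ds/dtau = 0.2490, dt/dtau = -0.1483

Answer: s = -0.4625, t = -1.0205, ds/dtau = 0.2490, dt/dtau = -0.1483


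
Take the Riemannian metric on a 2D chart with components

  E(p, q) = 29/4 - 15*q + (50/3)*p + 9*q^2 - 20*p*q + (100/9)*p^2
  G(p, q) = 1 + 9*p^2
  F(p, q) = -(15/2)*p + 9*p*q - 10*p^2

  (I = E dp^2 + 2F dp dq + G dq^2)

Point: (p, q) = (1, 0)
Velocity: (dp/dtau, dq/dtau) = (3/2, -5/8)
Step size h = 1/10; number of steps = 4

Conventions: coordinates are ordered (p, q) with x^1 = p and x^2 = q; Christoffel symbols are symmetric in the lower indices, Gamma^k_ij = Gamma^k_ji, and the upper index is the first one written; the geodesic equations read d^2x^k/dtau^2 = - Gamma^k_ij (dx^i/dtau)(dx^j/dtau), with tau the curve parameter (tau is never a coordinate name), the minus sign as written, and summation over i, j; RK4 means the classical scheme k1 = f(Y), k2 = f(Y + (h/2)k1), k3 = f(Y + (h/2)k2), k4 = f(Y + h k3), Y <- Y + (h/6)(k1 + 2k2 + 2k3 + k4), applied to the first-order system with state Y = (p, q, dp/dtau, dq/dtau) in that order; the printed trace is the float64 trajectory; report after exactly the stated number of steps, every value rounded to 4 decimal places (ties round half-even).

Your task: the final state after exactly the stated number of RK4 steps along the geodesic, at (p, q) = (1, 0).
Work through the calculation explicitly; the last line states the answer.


f(Y) = (dp/dtau, dq/dtau, -Gamma^p_ij Y'^i Y'^j, -Gamma^q_ij Y'^i Y'^j) with the Gammas evaluated at the stage position; h = 0.100000; intermediate values shown to 6 dp
step 0: p = 1.0000, q = 0.0000, dp/dtau = 1.5000, dq/dtau = -0.6250
step 1:
  k1: at (p, q) = (1.000000, 0.000000), (dp/dtau, dq/dtau) = (1.500000, -0.625000); Gamma_ppp = 0.441640, Gamma_ppq = -0.397476, Gamma_pqq = 0.000000, Gamma_qpp = -0.227129, Gamma_qpq = 0.204416, Gamma_qqq = 0.000000; k1 = (1.500000, -0.625000, -1.738959, 0.894322)
  k2: at (p, q) = (1.075000, -0.031250), (dp/dtau, dq/dtau) = (1.413052, -0.580284); Gamma_ppp = 0.415487, Gamma_ppq = -0.373938, Gamma_pqq = 0.000000, Gamma_qpp = -0.216922, Gamma_qpq = 0.195230, Gamma_qqq = 0.000000; k2 = (1.413052, -0.580284, -1.442847, 0.753297)
  k3: at (p, q) = (1.070653, -0.029014), (dp/dtau, dq/dtau) = (1.427858, -0.587335); Gamma_ppp = 0.416967, Gamma_ppq = -0.375270, Gamma_pqq = 0.000000, Gamma_qpp = -0.217561, Gamma_qpq = 0.195805, Gamma_qqq = 0.000000; k3 = (1.427858, -0.587335, -1.479530, 0.771975)
  k4: at (p, q) = (1.142786, -0.058734), (dp/dtau, dq/dtau) = (1.352047, -0.547803); Gamma_ppp = 0.394385, Gamma_ppq = -0.354947, Gamma_pqq = 0.000000, Gamma_qpp = -0.208480, Gamma_qpq = 0.187632, Gamma_qqq = 0.000000; k4 = (1.352047, -0.547803, -1.246734, 0.659048)
  Y <- Y + (h/6)(k1 + 2k2 + 2k3 + k4): p = 1.1422, q = -0.0585, dp/dtau = 1.3528, dq/dtau = -0.5483
step 2:
  k1: at (p, q) = (1.142231, -0.058467), (dp/dtau, dq/dtau) = (1.352826, -0.548268); Gamma_ppp = 0.394553, Gamma_ppq = -0.355098, Gamma_pqq = 0.000000, Gamma_qpp = -0.208553, Gamma_qpq = 0.187697, Gamma_qqq = 0.000000; k1 = (1.352826, -0.548268, -1.248848, 0.660115)
  k2: at (p, q) = (1.209872, -0.085881), (dp/dtau, dq/dtau) = (1.290384, -0.515262); Gamma_ppp = 0.375465, Gamma_ppq = -0.337918, Gamma_pqq = 0.000000, Gamma_qpp = -0.200690, Gamma_qpq = 0.180621, Gamma_qqq = 0.000000; k2 = (1.290384, -0.515262, -1.074537, 0.574351)
  k3: at (p, q) = (1.206750, -0.084230), (dp/dtau, dq/dtau) = (1.299099, -0.519551); Gamma_ppp = 0.376340, Gamma_ppq = -0.338706, Gamma_pqq = 0.000000, Gamma_qpp = -0.201093, Gamma_qpq = 0.180984, Gamma_qqq = 0.000000; k3 = (1.299099, -0.519551, -1.092352, 0.583686)
  k4: at (p, q) = (1.272141, -0.110422), (dp/dtau, dq/dtau) = (1.243591, -0.489899); Gamma_ppp = 0.359476, Gamma_ppq = -0.323528, Gamma_pqq = 0.000000, Gamma_qpp = -0.193999, Gamma_qpq = 0.174599, Gamma_qqq = 0.000000; k4 = (1.243591, -0.489899, -0.950144, 0.512767)
  Y <- Y + (h/6)(k1 + 2k2 + 2k3 + k4): p = 1.2718, q = -0.1103, dp/dtau = 1.2439, dq/dtau = -0.4901
step 3:
  k1: at (p, q) = (1.271821, -0.110264), (dp/dtau, dq/dtau) = (1.243946, -0.490119); Gamma_ppp = 0.359557, Gamma_ppq = -0.323601, Gamma_pqq = 0.000000, Gamma_qpp = -0.194037, Gamma_qpq = 0.174633, Gamma_qqq = 0.000000; k1 = (1.243946, -0.490119, -0.950967, 0.513194)
  k2: at (p, q) = (1.334018, -0.134770), (dp/dtau, dq/dtau) = (1.196398, -0.464459); Gamma_ppp = 0.344856, Gamma_ppq = -0.310370, Gamma_pqq = 0.000000, Gamma_qpp = -0.187747, Gamma_qpq = 0.168972, Gamma_qqq = 0.000000; k2 = (1.196398, -0.464459, -0.838548, 0.456523)
  k3: at (p, q) = (1.331641, -0.133487), (dp/dtau, dq/dtau) = (1.202019, -0.467293); Gamma_ppp = 0.345422, Gamma_ppq = -0.310880, Gamma_pqq = 0.000000, Gamma_qpp = -0.188021, Gamma_qpq = 0.169219, Gamma_qqq = 0.000000; k3 = (1.202019, -0.467293, -0.848321, 0.461760)
  k4: at (p, q) = (1.392023, -0.156993), (dp/dtau, dq/dtau) = (1.159114, -0.443943); Gamma_ppp = 0.332211, Gamma_ppq = -0.298990, Gamma_pqq = 0.000000, Gamma_qpp = -0.182279, Gamma_qpq = 0.164051, Gamma_qqq = 0.000000; k4 = (1.159114, -0.443943, -0.754049, 0.413735)
  Y <- Y + (h/6)(k1 + 2k2 + 2k3 + k4): p = 1.3918, q = -0.1569, dp/dtau = 1.1593, dq/dtau = -0.4441
step 4:
  k1: at (p, q) = (1.391819, -0.156890), (dp/dtau, dq/dtau) = (1.159300, -0.444061); Gamma_ppp = 0.332255, Gamma_ppq = -0.299030, Gamma_pqq = 0.000000, Gamma_qpp = -0.182300, Gamma_qpq = 0.164070, Gamma_qqq = 0.000000; k1 = (1.159300, -0.444061, -0.754425, 0.413934)
  k2: at (p, q) = (1.449784, -0.179093), (dp/dtau, dq/dtau) = (1.121579, -0.423364); Gamma_ppp = 0.320492, Gamma_ppq = -0.288443, Gamma_pqq = 0.000000, Gamma_qpp = -0.177122, Gamma_qpq = 0.159410, Gamma_qqq = 0.000000; k2 = (1.121579, -0.423364, -0.677087, 0.374197)
  k3: at (p, q) = (1.447898, -0.178058), (dp/dtau, dq/dtau) = (1.125446, -0.425351); Gamma_ppp = 0.320882, Gamma_ppq = -0.288794, Gamma_pqq = 0.000000, Gamma_qpp = -0.177319, Gamma_qpq = 0.159587, Gamma_qqq = 0.000000; k3 = (1.125446, -0.425351, -0.682935, 0.377388)
  k4: at (p, q) = (1.504364, -0.199425), (dp/dtau, dq/dtau) = (1.091007, -0.406322); Gamma_ppp = 0.310173, Gamma_ppq = -0.279156, Gamma_pqq = 0.000000, Gamma_qpp = -0.172547, Gamma_qpq = 0.155292, Gamma_qqq = 0.000000; k4 = (1.091007, -0.406322, -0.616698, 0.343064)
  Y <- Y + (h/6)(k1 + 2k2 + 2k3 + k4): p = 1.5042, q = -0.1994, dp/dtau = 1.0911, dq/dtau = -0.4064

Answer: p = 1.5042, q = -0.1994, dp/dtau = 1.0911, dq/dtau = -0.4064


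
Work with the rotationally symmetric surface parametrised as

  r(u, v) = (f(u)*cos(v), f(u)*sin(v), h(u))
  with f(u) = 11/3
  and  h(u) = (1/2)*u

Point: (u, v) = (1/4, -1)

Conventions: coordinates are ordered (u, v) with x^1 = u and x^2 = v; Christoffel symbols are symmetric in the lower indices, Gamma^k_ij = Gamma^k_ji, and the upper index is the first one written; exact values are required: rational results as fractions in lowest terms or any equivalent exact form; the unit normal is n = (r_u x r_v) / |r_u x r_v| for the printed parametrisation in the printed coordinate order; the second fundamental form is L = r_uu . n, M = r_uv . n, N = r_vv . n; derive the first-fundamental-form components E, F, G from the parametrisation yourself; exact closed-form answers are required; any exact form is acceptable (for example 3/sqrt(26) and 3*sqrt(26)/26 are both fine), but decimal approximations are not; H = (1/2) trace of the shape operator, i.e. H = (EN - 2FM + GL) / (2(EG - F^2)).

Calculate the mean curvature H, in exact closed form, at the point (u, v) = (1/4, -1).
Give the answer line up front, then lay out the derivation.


Answer: H = 3/22

f = 11/3, f' = 0, f'' = 0, h' = 1/2, h'' = 0
E = 1/4, F = 0, G = 121/9; answer radicand W^2 = 1/4
unnormalised second-form numerators: l = 0, m = 0, n = 11/6; L = l/sqrt(1/4), and similarly M = m/sqrt(W^2), N = n/sqrt(W^2)
H = (E*n - 2*F*m + G*l) / (2*(EG - F^2)*sqrt(W^2)); E*n - 2*F*m + G*l = 11/24, EG - F^2 = 121/36, so H = (3/44)/sqrt(1/4)


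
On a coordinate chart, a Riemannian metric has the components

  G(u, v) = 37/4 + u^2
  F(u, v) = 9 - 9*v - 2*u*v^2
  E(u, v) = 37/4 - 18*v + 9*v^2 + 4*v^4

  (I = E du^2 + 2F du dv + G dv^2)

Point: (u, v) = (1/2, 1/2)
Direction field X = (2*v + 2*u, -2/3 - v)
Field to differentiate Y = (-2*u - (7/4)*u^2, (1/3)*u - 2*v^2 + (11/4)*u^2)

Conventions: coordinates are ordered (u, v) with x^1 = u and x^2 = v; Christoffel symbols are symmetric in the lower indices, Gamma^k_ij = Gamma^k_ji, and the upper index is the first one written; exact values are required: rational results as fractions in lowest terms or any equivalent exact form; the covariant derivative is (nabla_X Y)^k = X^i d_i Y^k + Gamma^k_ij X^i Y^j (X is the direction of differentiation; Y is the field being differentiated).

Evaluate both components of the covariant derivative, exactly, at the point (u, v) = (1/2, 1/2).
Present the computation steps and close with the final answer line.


E = 11/4, F = 17/4, G = 19/2 at the point
E_u = 0, E_v = -7, F_u = -1/2, F_v = -10, G_u = 1, G_v = 0
EG - F^2 = 129/16;  g^inv = (16/129) * [[19/2, -17/4], [-17/4, 11/4]]
first-kind symbols [ij,l] = (1/2)(d_i g_jl + d_j g_il - d_l g_ij): [uu,u] = E_u/2 = 0, [uu,v] = F_u - E_v/2 = 3, [uv,u] = E_v/2 = -7/2, [uv,v] = G_u/2 = 1/2, [vv,u] = F_v - G_u/2 = -21/2, [vv,v] = G_v/2 = 0
Gamma^u_ij = (G*[ij,u] - F*[ij,v])/(EG - F^2), Gamma^v_ij = (E*[ij,v] - F*[ij,u])/(EG - F^2)
Gamma_uuu = -68/43, Gamma_uuv = -566/129, Gamma_uvv = -532/43, Gamma_vuu = 44/43, Gamma_vuv = 260/129, Gamma_vvv = 238/43
X = (2, -7/6), Y = (-23/16, 17/48) at the point

Answer: (nabla_X Y)^u = -17147/2064, (nabla_X Y)^v = 16675/2064


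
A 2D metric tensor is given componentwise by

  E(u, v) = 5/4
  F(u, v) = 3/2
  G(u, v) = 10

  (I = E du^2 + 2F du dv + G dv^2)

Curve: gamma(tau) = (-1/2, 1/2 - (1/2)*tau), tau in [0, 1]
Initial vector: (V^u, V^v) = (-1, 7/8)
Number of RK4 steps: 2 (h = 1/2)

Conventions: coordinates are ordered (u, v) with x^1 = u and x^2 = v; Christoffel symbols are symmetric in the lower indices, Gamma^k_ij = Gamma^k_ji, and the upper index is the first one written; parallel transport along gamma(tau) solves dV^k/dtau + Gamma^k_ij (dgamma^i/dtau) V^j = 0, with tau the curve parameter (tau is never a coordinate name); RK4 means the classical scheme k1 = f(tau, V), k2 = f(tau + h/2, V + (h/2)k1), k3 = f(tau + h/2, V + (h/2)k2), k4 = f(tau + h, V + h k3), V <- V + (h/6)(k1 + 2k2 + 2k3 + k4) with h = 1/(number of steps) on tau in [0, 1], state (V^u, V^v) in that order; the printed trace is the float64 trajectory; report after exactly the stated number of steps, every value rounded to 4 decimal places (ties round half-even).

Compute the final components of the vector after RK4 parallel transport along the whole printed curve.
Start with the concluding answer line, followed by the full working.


Answer: V^u = -1.0000, V^v = 0.8750

gamma'(tau) = (0, -1/2); f(tau, V)^k = -Gamma^k_ij(gamma(tau)) gamma'^i(tau) V^j; h = 1/2; intermediate values shown to 6 dp
curve data and Christoffel symbols at the stage parameters:
  tau = 0.000000: gamma = (-0.500000, 0.500000), gamma' = (0.000000, -0.500000); Gamma_uuu = 0.000000, Gamma_uuv = 0.000000, Gamma_uvv = 0.000000, Gamma_vuu = 0.000000, Gamma_vuv = 0.000000, Gamma_vvv = 0.000000
  tau = 0.250000: gamma = (-0.500000, 0.375000), gamma' = (0.000000, -0.500000); Gamma_uuu = 0.000000, Gamma_uuv = 0.000000, Gamma_uvv = 0.000000, Gamma_vuu = 0.000000, Gamma_vuv = 0.000000, Gamma_vvv = 0.000000
  tau = 0.500000: gamma = (-0.500000, 0.250000), gamma' = (0.000000, -0.500000); Gamma_uuu = 0.000000, Gamma_uuv = 0.000000, Gamma_uvv = 0.000000, Gamma_vuu = 0.000000, Gamma_vuv = 0.000000, Gamma_vvv = 0.000000
  tau = 0.750000: gamma = (-0.500000, 0.125000), gamma' = (0.000000, -0.500000); Gamma_uuu = 0.000000, Gamma_uuv = 0.000000, Gamma_uvv = 0.000000, Gamma_vuu = 0.000000, Gamma_vuv = 0.000000, Gamma_vvv = 0.000000
  tau = 1.000000: gamma = (-0.500000, 0.000000), gamma' = (0.000000, -0.500000); Gamma_uuu = 0.000000, Gamma_uuv = 0.000000, Gamma_uvv = 0.000000, Gamma_vuu = 0.000000, Gamma_vuv = 0.000000, Gamma_vvv = 0.000000
step 0: V^u = -1.0000, V^v = 0.8750
step 1: k1 = (0.000000, 0.000000), k2 = (0.000000, 0.000000), k3 = (0.000000, 0.000000), k4 = (0.000000, 0.000000); V <- V + (h/6)(k1 + 2k2 + 2k3 + k4): V^u = -1.0000, V^v = 0.8750
step 2: k1 = (0.000000, 0.000000), k2 = (0.000000, 0.000000), k3 = (0.000000, 0.000000), k4 = (0.000000, 0.000000); V <- V + (h/6)(k1 + 2k2 + 2k3 + k4): V^u = -1.0000, V^v = 0.8750


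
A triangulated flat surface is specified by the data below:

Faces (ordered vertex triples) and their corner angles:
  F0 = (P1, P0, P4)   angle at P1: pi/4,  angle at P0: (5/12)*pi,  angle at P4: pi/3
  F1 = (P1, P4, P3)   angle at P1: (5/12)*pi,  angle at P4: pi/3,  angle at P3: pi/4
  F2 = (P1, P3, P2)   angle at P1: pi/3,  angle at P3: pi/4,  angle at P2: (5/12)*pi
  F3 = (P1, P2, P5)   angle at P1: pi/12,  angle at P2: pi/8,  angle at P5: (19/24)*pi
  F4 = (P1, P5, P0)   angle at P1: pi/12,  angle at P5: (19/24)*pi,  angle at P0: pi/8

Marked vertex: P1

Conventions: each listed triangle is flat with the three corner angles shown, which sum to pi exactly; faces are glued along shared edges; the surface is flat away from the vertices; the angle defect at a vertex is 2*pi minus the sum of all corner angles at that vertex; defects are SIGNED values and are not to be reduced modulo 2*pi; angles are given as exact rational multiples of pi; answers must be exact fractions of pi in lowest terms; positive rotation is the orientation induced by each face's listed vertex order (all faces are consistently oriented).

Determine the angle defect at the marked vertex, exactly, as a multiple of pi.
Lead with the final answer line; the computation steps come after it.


Answer: defect(P1) = (5/6)*pi

Sum of corner angles at P1: (7/6)*pi
defect = 2*pi - (7/6)*pi


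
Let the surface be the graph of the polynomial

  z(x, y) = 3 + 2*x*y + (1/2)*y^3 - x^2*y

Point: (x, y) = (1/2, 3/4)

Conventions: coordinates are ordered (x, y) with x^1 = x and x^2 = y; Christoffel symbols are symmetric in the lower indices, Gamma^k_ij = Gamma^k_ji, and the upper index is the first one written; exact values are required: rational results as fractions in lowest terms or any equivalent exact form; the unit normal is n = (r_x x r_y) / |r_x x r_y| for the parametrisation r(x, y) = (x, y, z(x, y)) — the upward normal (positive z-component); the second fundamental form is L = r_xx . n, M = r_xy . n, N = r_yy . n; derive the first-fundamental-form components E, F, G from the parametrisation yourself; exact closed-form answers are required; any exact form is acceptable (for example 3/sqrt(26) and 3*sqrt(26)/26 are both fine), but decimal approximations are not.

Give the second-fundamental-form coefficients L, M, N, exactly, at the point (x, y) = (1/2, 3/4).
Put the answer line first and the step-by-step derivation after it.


Answer: L = -48*sqrt(4201)/4201, M = 32*sqrt(4201)/4201, N = 72*sqrt(4201)/4201

z_x = 3/4, z_y = 51/32, z_xx = -3/2, z_xy = 1, z_yy = 9/4
E = 25/16, F = 153/128, G = 3625/1024; answer radicand W^2 = 4201/1024
unnormalised second-form numerators: l = -3/2, m = 1, n = 9/4; L = l/sqrt(4201/1024), and similarly M = m/sqrt(W^2), N = n/sqrt(W^2)


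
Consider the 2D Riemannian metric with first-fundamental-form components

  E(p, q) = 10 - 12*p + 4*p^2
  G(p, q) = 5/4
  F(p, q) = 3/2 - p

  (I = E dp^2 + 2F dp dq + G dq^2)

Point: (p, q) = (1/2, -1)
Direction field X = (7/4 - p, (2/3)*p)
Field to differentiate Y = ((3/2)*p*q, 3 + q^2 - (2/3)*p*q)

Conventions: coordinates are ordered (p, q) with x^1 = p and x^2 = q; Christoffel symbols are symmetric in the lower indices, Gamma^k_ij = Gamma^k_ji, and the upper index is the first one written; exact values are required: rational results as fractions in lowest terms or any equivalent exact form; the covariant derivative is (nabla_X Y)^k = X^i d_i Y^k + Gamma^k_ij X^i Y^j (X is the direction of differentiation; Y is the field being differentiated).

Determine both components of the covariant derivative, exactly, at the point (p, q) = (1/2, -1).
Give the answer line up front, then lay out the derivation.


Answer: (nabla_X Y)^p = -51/56, (nabla_X Y)^q = 59/252

E = 5, F = 1, G = 5/4 at the point
E_p = -8, E_q = 0, F_p = -1, F_q = 0, G_p = 0, G_q = 0
EG - F^2 = 21/4;  g^inv = (4/21) * [[5/4, -1], [-1, 5]]
first-kind symbols [ij,l] = (1/2)(d_i g_jl + d_j g_il - d_l g_ij): [pp,p] = E_p/2 = -4, [pp,q] = F_p - E_q/2 = -1, [pq,p] = E_q/2 = 0, [pq,q] = G_p/2 = 0, [qq,p] = F_q - G_p/2 = 0, [qq,q] = G_q/2 = 0
Gamma^p_ij = (G*[ij,p] - F*[ij,q])/(EG - F^2), Gamma^q_ij = (E*[ij,q] - F*[ij,p])/(EG - F^2)
Gamma_ppp = -16/21, Gamma_ppq = 0, Gamma_pqq = 0, Gamma_qpp = -4/21, Gamma_qpq = 0, Gamma_qqq = 0
X = (5/4, 1/3), Y = (-3/4, 13/3) at the point


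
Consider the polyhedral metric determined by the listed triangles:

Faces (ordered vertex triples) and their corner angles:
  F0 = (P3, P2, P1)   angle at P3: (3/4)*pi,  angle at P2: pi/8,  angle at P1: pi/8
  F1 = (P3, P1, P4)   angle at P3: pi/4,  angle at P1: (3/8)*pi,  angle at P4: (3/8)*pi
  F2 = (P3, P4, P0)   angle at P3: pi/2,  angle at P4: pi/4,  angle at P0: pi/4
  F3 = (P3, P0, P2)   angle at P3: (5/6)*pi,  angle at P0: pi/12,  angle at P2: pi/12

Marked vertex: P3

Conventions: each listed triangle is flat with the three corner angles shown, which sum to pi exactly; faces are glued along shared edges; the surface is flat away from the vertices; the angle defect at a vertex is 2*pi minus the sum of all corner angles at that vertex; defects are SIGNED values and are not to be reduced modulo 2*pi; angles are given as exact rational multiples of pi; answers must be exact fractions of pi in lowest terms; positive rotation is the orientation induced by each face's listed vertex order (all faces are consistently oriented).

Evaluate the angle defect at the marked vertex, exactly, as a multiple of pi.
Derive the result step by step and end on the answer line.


Sum of corner angles at P3: (7/3)*pi
defect = 2*pi - (7/3)*pi

Answer: defect(P3) = -pi/3


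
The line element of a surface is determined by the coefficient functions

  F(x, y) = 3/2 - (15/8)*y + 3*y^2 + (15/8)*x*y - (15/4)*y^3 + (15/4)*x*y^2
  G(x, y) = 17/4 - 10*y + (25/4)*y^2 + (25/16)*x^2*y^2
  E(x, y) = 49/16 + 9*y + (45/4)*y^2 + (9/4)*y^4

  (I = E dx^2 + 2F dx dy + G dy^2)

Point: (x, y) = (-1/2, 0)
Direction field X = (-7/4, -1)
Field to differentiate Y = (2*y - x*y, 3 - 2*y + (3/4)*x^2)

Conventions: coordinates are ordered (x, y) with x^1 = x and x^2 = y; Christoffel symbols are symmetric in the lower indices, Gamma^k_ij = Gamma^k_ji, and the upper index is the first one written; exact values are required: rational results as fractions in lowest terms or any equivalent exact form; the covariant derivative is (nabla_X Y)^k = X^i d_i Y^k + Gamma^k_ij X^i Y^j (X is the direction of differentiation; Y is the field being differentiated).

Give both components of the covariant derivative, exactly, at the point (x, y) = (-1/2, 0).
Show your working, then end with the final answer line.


E = 49/16, F = 3/2, G = 17/4 at the point
E_x = 0, E_y = 9, F_x = 0, F_y = -45/16, G_x = 0, G_y = -10
EG - F^2 = 689/64;  g^inv = (64/689) * [[17/4, -3/2], [-3/2, 49/16]]
first-kind symbols [ij,l] = (1/2)(d_i g_jl + d_j g_il - d_l g_ij): [xx,x] = E_x/2 = 0, [xx,y] = F_x - E_y/2 = -9/2, [xy,x] = E_y/2 = 9/2, [xy,y] = G_x/2 = 0, [yy,x] = F_y - G_x/2 = -45/16, [yy,y] = G_y/2 = -5
Gamma^x_ij = (G*[ij,x] - F*[ij,y])/(EG - F^2), Gamma^y_ij = (E*[ij,y] - F*[ij,x])/(EG - F^2)
Gamma_xxx = 432/689, Gamma_xxy = 1224/689, Gamma_xyy = -285/689, Gamma_yxx = -882/689, Gamma_yxy = -432/689, Gamma_yyy = -710/689
X = (-7/4, -1), Y = (0, 51/16) at the point

Answer: (nabla_X Y)^x = -122267/11024, (nabla_X Y)^y = 111283/11024


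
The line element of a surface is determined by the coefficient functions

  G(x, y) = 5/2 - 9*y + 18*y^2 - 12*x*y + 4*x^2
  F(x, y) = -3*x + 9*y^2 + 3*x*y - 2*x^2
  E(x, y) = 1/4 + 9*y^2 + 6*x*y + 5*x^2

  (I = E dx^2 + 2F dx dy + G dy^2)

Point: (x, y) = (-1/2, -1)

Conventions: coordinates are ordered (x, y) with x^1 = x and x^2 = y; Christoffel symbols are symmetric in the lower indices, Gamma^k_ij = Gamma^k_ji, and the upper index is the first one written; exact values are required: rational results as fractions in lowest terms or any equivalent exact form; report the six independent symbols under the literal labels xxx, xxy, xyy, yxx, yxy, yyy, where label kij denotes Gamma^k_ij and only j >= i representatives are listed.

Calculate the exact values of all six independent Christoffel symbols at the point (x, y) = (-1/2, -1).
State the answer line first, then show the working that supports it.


Answer: Gamma_xxx = -419/397, Gamma_xxy = -1213/794, Gamma_xyy = -703/397, Gamma_yxx = 302/397, Gamma_yxy = 699/794, Gamma_yyy = 14/397

E = 27/2, F = 23/2, G = 49/2 at the point
E_x = -11, E_y = -21, F_x = -4, F_y = -39/2, G_x = 8, G_y = -39
EG - F^2 = 397/2;  g^inv = (2/397) * [[49/2, -23/2], [-23/2, 27/2]]
first-kind symbols [ij,l] = (1/2)(d_i g_jl + d_j g_il - d_l g_ij): [xx,x] = E_x/2 = -11/2, [xx,y] = F_x - E_y/2 = 13/2, [xy,x] = E_y/2 = -21/2, [xy,y] = G_x/2 = 4, [yy,x] = F_y - G_x/2 = -47/2, [yy,y] = G_y/2 = -39/2
Gamma^x_ij = (G*[ij,x] - F*[ij,y])/(EG - F^2), Gamma^y_ij = (E*[ij,y] - F*[ij,x])/(EG - F^2)


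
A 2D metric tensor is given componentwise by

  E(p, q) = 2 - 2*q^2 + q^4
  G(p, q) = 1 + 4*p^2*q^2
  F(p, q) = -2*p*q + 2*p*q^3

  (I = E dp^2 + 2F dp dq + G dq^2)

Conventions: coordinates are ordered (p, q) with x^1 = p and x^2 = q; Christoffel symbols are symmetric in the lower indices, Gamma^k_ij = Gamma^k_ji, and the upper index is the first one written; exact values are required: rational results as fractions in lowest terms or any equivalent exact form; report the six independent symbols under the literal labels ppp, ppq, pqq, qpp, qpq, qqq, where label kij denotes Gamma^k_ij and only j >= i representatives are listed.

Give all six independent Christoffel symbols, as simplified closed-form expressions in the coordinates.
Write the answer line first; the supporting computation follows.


Answer: Gamma_ppp = 0, Gamma_ppq = (2*q^3 - 2*q)/(4*p^2*q^2 + q^4 - 2*q^2 + 2), Gamma_pqq = (2*p*q^2 - 2*p)/(4*p^2*q^2 + q^4 - 2*q^2 + 2), Gamma_qpp = 0, Gamma_qpq = 4*p*q^2/(4*p^2*q^2 + q^4 - 2*q^2 + 2), Gamma_qqq = 4*p^2*q/(4*p^2*q^2 + q^4 - 2*q^2 + 2)

E = 2 - 2*q^2 + q^4; F = -2*p*q + 2*p*q^3; G = 1 + 4*p^2*q^2
Gamma^k_ij = (1/2) g^{kl} (d_i g_jl + d_j g_il - d_l g_ij), with g^inv = (1/(EG-F^2)) [[G, -F], [-F, E]]
first partials: E_p = 0, E_q = -4*q + 4*q^3, F_p = -2*q + 2*q^3, F_q = -2*p + 6*p*q^2, G_p = 8*p*q^2, G_q = 8*p^2*q
D = EG - F^2 = 2 - 2*q^2 + q^4 + 4*p^2*q^2
expanded: Gamma^p_pp = (G E_p - 2F F_p + F E_q)/(2D), Gamma^p_pq = (G E_q - F G_p)/(2D), Gamma^p_qq = (2G F_q - G G_p - F G_q)/(2D), Gamma^q_pp = (2E F_p - E E_q - F E_p)/(2D), Gamma^q_pq = (E G_p - F E_q)/(2D), Gamma^q_qq = (E G_q - 2F F_q + F G_p)/(2D); substitute and cancel common factors


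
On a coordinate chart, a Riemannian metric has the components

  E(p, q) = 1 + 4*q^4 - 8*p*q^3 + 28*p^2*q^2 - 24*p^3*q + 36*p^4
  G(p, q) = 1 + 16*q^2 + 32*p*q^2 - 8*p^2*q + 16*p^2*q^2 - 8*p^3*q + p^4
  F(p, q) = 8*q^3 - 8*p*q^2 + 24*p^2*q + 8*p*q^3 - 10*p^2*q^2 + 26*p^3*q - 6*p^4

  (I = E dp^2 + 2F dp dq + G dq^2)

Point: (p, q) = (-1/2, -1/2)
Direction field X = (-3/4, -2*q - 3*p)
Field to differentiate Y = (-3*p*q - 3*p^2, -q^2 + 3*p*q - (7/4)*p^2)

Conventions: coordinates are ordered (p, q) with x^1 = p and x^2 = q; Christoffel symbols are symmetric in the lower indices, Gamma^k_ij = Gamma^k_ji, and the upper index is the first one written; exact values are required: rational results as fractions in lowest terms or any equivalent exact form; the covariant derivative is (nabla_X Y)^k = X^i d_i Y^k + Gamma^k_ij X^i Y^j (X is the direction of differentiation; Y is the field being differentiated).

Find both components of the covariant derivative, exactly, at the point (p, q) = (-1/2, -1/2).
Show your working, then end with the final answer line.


E = 13/4, F = -15/8, G = 41/16 at the point
E_p = -15, E_q = -3, F_p = 19/4, F_q = 17/4, G_p = 5/2, G_q = -5
EG - F^2 = 77/16;  g^inv = (16/77) * [[41/16, 15/8], [15/8, 13/4]]
first-kind symbols [ij,l] = (1/2)(d_i g_jl + d_j g_il - d_l g_ij): [pp,p] = E_p/2 = -15/2, [pp,q] = F_p - E_q/2 = 25/4, [pq,p] = E_q/2 = -3/2, [pq,q] = G_p/2 = 5/4, [qq,p] = F_q - G_p/2 = 3, [qq,q] = G_q/2 = -5/2
Gamma^p_ij = (G*[ij,p] - F*[ij,q])/(EG - F^2), Gamma^q_ij = (E*[ij,q] - F*[ij,p])/(EG - F^2)
Gamma_ppp = -120/77, Gamma_ppq = -24/77, Gamma_pqq = 48/77, Gamma_qpp = 100/77, Gamma_qpq = 20/77, Gamma_qqq = -40/77
X = (-3/4, 5/2), Y = (-3/2, 1/16) at the point

Answer: (nabla_X Y)^p = -15/154, (nabla_X Y)^q = -643/616


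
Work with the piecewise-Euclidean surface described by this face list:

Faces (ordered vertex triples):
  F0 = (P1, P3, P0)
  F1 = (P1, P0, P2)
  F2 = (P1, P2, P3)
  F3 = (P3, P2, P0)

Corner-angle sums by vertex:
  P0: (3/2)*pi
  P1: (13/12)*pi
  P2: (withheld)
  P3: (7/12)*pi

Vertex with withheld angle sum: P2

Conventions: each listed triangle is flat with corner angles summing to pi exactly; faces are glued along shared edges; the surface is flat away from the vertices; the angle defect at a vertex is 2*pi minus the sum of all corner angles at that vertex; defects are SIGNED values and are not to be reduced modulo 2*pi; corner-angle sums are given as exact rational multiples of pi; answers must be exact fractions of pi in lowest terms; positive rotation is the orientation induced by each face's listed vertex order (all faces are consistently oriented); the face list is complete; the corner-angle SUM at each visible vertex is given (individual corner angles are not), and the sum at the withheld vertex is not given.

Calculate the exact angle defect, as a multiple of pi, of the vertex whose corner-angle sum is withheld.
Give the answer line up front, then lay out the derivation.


Answer: defect(P2) = (7/6)*pi

V = 4, E = 6, F = 4; chi = V - E + F = 2
Gauss-Bonnet: total defect = 2*pi*chi = 4*pi; visible defects sum to (17/6)*pi
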